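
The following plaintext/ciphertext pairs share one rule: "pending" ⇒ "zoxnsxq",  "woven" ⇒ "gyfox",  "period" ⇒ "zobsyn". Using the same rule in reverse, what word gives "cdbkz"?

Every letter moves 10 places later in the alphabet, wrapping around z→a.
Decoding cdbkz: c−10=s, d−10=t, b−10=r, k−10=a, z−10=p.

strap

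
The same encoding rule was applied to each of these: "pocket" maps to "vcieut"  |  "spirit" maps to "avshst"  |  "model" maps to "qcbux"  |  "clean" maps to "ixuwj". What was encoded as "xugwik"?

p(15)→v(21) and o(14)→c(2) fit y≡19x+22 (mod 26); the inverse of 19 mod 26 is 11. Each letter's alphabet position (a=0..z=25) is mapped through 19·x+22 mod 26 — an affine cipher.
Undoing it on xugwik: x(23)→11·(23−22)≡11=l; u(20)→11·(20−22)≡4=e; g(6)→11·(6−22)≡6=g; w(22)→11·(22−22)≡0=a; i(8)→11·(8−22)≡2=c; k(10)→11·(10−22)≡24=y (all mod 26).

legacy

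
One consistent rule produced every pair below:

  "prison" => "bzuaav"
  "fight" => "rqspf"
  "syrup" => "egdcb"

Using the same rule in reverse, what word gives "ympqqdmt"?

medieval

Shifts by position in prison: pos 0: p→b (+12), pos 1: r→z (+8), pos 2: i→u (+12), pos 3: s→a (+8) — repeating every 2. It's a Vigenère-style cipher with numeric key [12,8]: position i shifts by key[i mod 2].
Decoding ympqqdmt: y−12=m, m−8=e, p−12=d, q−8=i, q−12=e, d−8=v, m−12=a, t−8=l.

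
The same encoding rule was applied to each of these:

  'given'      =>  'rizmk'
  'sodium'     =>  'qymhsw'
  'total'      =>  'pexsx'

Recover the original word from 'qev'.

The output letters match the input read backwards, each shifted +4: given reversed is nevig. The word is reversed, then every letter is shifted forward by 4.
Reversing it on qev: shift back: q−4=m, e−4=a, v−4=r → mar; then reverse → ram.

ram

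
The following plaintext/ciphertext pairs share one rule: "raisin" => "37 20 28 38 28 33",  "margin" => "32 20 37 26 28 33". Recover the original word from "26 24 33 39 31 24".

r is letter #18 and maps to 37: an offset of 19. Letters become their 1-based position plus 19 (so a→20, b→21, …).
Reversing it on 26 24 33 39 31 24: 26→(26−19)÷1=7=g, 24→(24−19)÷1=5=e, 33→(33−19)÷1=14=n, 39→(39−19)÷1=20=t, 31→(31−19)÷1=12=l, 24→(24−19)÷1=5=e.

gentle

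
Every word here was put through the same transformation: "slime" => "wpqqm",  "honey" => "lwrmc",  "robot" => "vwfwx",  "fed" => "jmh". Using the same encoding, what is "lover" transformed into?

The shift depends on letter class: consonant s→w is +4, but vowel i→q is +8. Two shifts are in play — +8 for a/e/i/o/u, +4 for every other letter.
On lover: l(cons)+4=p, o(vowel)+8=w, v(cons)+4=z, e(vowel)+8=m, r(cons)+4=v.

pwzmv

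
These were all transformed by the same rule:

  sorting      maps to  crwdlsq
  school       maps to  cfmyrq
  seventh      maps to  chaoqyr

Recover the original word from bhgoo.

Shifts by position in sorting: pos 0: s→c (+10), pos 1: o→r (+3), pos 2: r→w (+5), pos 3: t→d (+10), pos 4: i→l (+3), pos 5: n→s (+5) — repeating every 3. It's a Vigenère-style cipher with numeric key [10,3,5]: position i shifts by key[i mod 3].
Reversing it on bhgoo: b−10=r, h−3=e, g−5=b, o−10=e, o−3=l.

rebel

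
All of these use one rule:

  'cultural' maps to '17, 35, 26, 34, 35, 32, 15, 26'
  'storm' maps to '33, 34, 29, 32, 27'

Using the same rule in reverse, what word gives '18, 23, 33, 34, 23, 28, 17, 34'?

c is letter #3 and maps to 17: an offset of 14. The number is (letter's place in the alphabet, a=1) + 14.
Undoing it on 18, 23, 33, 34, 23, 28, 17, 34: 18→(18−14)÷1=4=d, 23→(23−14)÷1=9=i, 33→(33−14)÷1=19=s, 34→(34−14)÷1=20=t, 23→(23−14)÷1=9=i, 28→(28−14)÷1=14=n, 17→(17−14)÷1=3=c, 34→(34−14)÷1=20=t.

distinct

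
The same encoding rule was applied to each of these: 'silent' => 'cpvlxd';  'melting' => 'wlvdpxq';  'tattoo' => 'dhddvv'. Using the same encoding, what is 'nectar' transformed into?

xlmdhb

Two shifts are in play — +7 for a/e/i/o/u, +10 for every other letter.
Applying it to nectar: n(cons)+10=x, e(vowel)+7=l, c(cons)+10=m, t(cons)+10=d, a(vowel)+7=h, r(cons)+10=b.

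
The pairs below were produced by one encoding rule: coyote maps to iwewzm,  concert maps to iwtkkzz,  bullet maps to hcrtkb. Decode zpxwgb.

A repeating key of period 2 is used — shifts +6, +8 over and over.
Decoding zpxwgb: z−6=t, p−8=h, x−6=r, w−8=o, g−6=a, b−8=t.

throat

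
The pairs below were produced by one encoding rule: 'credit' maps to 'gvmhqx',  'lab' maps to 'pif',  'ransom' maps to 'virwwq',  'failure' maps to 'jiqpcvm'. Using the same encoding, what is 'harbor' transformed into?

The shift depends on letter class: consonant c→g is +4, but vowel e→m is +8. Two shifts are in play — +8 for a/e/i/o/u, +4 for every other letter.
On harbor: h(cons)+4=l, a(vowel)+8=i, r(cons)+4=v, b(cons)+4=f, o(vowel)+8=w, r(cons)+4=v.

livfwv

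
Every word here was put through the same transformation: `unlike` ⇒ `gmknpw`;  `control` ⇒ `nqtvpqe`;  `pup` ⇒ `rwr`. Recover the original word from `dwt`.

rub

The output letters match the input read backwards, each shifted +2: unlike reversed is ekilnu. The word is reversed, then every letter is shifted forward by 2.
Decoding dwt: shift back: d−2=b, w−2=u, t−2=r → bur; then reverse → rub.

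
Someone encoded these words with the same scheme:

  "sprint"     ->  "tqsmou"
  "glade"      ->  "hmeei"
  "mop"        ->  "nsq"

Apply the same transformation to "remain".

The shift depends on letter class: consonant s→t is +1, but vowel i→m is +4. The rule splits by letter class: vowels +4, consonants +1.
On remain: r(cons)+1=s, e(vowel)+4=i, m(cons)+1=n, a(vowel)+4=e, i(vowel)+4=m, n(cons)+1=o.

sinemo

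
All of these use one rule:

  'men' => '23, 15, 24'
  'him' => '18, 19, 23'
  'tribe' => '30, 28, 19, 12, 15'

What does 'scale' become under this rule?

Each letter is replaced by its alphabet position (a=1..z=26) + 10.
For scale: s=19→29, c=3→13, a=1→11, l=12→22, e=5→15.

29, 13, 11, 22, 15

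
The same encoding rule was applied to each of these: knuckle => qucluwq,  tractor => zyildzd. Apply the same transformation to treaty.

Each letter shifts forward by (position + 6), i.e. 6, 7, 8, … — the shift grows by one for each successive letter.
Applying it to treaty: t+6=z, r+7=y, e+8=m, a+9=j, t+10=d, y+11=j.

zymjdj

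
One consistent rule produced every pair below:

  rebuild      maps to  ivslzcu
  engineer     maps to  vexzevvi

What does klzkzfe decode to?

tuition

Each letter is shifted forward by 17 in the alphabet (a Caesar shift of +17).
Decoding klzkzfe: k−17=t, l−17=u, z−17=i, k−17=t, z−17=i, f−17=o, e−17=n.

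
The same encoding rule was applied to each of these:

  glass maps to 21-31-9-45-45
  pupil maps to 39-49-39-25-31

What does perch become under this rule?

39-17-43-13-23

g(#7)→21 and l(#12)→31: differences scale by 2, so n = 2·pos + 7. The formula is n = 2×(alphabet index, a=1) + 7.
Applying it to perch: p=16→39, e=5→17, r=18→43, c=3→13, h=8→23.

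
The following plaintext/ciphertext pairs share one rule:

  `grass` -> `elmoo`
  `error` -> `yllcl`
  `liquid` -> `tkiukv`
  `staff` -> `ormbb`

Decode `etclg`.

glory

This is an affine cipher: with a=0,…,z=25, each position x becomes (3x+12) mod 26.
Decoding etclg: e(4)→9·(4−12)≡6=g; t(19)→9·(19−12)≡11=l; c(2)→9·(2−12)≡14=o; l(11)→9·(11−12)≡17=r; g(6)→9·(6−12)≡24=y (all mod 26).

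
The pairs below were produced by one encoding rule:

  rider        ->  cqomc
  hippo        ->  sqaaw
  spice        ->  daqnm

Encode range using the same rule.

The shift depends on letter class: consonant r→c is +11, but vowel i→q is +8. Two shifts are in play — +8 for a/e/i/o/u, +11 for every other letter.
For range: r(cons)+11=c, a(vowel)+8=i, n(cons)+11=y, g(cons)+11=r, e(vowel)+8=m.

ciyrm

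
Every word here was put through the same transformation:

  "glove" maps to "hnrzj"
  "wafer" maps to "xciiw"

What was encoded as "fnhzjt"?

In glove: g→h is +1, l→n is +2, o→r is +3, v→z is +4 — the shift increases by 1 each position. Letter i (0-indexed) is shifted by i+1, so successive shifts are 1, 2, 3, ….
Reversing it on fnhzjt: f−1=e, n−2=l, h−3=e, z−4=v, j−5=e, t−6=n.

eleven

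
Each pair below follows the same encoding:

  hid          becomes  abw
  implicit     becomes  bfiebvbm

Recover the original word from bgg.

inn

It's a constant shift of +19 (ROT19).
Reversing it on bgg: b−19=i, g−19=n, g−19=n.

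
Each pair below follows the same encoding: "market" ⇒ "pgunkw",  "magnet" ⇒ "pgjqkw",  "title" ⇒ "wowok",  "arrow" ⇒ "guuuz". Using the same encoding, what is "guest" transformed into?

jakvw

Two shifts are in play — +6 for a/e/i/o/u, +3 for every other letter.
For guest: g(cons)+3=j, u(vowel)+6=a, e(vowel)+6=k, s(cons)+3=v, t(cons)+3=w.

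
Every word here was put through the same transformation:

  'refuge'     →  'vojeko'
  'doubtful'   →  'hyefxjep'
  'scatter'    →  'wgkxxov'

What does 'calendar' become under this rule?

gkporhkv

The shift depends on letter class: consonant r→v is +4, but vowel e→o is +10. Vowels shift forward by 10 and consonants shift forward by 4.
For calendar: c(cons)+4=g, a(vowel)+10=k, l(cons)+4=p, e(vowel)+10=o, n(cons)+4=r, d(cons)+4=h, a(vowel)+10=k, r(cons)+4=v.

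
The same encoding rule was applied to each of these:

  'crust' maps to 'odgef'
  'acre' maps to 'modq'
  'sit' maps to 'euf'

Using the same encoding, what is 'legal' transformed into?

xqsmx

This is a Caesar cipher with shift 12.
On legal: l+12=x, e+12=q, g+12=s, a+12=m, l+12=x.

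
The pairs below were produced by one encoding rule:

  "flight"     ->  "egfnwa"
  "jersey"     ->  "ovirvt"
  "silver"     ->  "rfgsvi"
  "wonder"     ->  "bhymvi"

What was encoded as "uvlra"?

beast

Each letter's alphabet position (a=0..z=25) is mapped through 9·x+11 mod 26 — an affine cipher.
Reversing it on uvlra: u(20)→3·(20−11)≡1=b; v(21)→3·(21−11)≡4=e; l(11)→3·(11−11)≡0=a; r(17)→3·(17−11)≡18=s; a(0)→3·(0−11)≡19=t (all mod 26).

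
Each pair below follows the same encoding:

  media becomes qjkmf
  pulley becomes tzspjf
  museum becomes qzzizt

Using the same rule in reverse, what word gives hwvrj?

drone

Shifts by position in media: pos 0: m→q (+4), pos 1: e→j (+5), pos 2: d→k (+7), pos 3: i→m (+4), pos 4: a→f (+5) — repeating every 3. A repeating key of period 3 is used — shifts +4, +5, +7 over and over.
Decoding hwvrj: h−4=d, w−5=r, v−7=o, r−4=n, j−5=e.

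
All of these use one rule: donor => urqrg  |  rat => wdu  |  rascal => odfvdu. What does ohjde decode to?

bagel

The output letters match the input read backwards, each shifted +3: donor reversed is ronod. Read the word backwards and shift each letter +3.
Decoding ohjde: shift back: o−3=l, h−3=e, j−3=g, d−3=a, e−3=b → legab; then reverse → bagel.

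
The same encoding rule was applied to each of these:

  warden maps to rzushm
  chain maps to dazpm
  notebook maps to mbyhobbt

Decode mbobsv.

nobody

w(22)→r(17) and a(0)→z(25) fit y≡15x+25 (mod 26); the inverse of 15 mod 26 is 7. Each letter's alphabet position (a=0..z=25) is mapped through 15·x+25 mod 26 — an affine cipher.
Reversing it on mbobsv: m(12)→7·(12−25)≡13=n; b(1)→7·(1−25)≡14=o; o(14)→7·(14−25)≡1=b; b(1)→7·(1−25)≡14=o; s(18)→7·(18−25)≡3=d; v(21)→7·(21−25)≡24=y (all mod 26).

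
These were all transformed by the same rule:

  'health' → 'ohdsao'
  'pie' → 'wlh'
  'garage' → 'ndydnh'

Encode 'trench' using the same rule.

ayhujo

The rule splits by letter class: vowels +3, consonants +7.
For trench: t(cons)+7=a, r(cons)+7=y, e(vowel)+3=h, n(cons)+7=u, c(cons)+7=j, h(cons)+7=o.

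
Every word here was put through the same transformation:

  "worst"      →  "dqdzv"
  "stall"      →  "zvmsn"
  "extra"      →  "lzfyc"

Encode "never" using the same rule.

ughlt

Shifts by position in worst: pos 0: w→d (+7), pos 1: o→q (+2), pos 2: r→d (+12), pos 3: s→z (+7), pos 4: t→v (+2) — repeating every 3. A repeating key of period 3 is used — shifts +7, +2, +12 over and over.
Applying it to never: n+7=u, e+2=g, v+12=h, e+7=l, r+2=t.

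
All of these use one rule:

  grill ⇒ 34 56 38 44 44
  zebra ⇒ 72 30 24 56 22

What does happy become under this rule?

36 22 52 52 70

g(#7)→34 and r(#18)→56: differences scale by 2, so n = 2·pos + 20. The formula is n = 2×(alphabet index, a=1) + 20.
On happy: h=8→36, a=1→22, p=16→52, p=16→52, y=25→70.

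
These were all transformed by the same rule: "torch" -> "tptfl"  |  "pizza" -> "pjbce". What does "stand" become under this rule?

In torch: t→t is +0, o→p is +1, r→t is +2, c→f is +3 — the shift increases by 1 each position. The shift increases by 1 at each position, starting from +0: 0, 1, 2, ….
For stand: s+0=s, t+1=u, a+2=c, n+3=q, d+4=h.

sucqh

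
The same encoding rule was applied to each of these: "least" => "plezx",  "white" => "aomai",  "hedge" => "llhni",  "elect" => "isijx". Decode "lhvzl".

The shifts repeat in a cycle of length 2: positions 0,1,… shift by +4, +7, then the pattern repeats.
Undoing it on lhvzl: l−4=h, h−7=a, v−4=r, z−7=s, l−4=h.

harsh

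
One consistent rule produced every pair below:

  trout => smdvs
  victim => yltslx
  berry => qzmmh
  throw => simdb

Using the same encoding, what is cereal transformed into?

tzmznu

Each letter's alphabet position (a=0..z=25) is mapped through 3·x+13 mod 26 — an affine cipher.
For cereal: c(2)→3·2+13≡19=t; e(4)→3·4+13≡25=z; r(17)→3·17+13≡12=m; e(4)→3·4+13≡25=z; a(0)→3·0+13≡13=n; l(11)→3·11+13≡20=u (all mod 26).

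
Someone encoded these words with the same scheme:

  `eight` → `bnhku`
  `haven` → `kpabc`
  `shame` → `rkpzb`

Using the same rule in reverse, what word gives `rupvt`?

stack

This is an affine cipher: with a=0,…,z=25, each position x becomes (3x+15) mod 26.
Reversing it on rupvt: r(17)→9·(17−15)≡18=s; u(20)→9·(20−15)≡19=t; p(15)→9·(15−15)≡0=a; v(21)→9·(21−15)≡2=c; t(19)→9·(19−15)≡10=k (all mod 26).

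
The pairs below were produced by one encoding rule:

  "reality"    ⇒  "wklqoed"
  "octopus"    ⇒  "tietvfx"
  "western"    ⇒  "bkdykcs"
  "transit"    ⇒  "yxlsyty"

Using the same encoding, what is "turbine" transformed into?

Shifts by position in reality: pos 0: r→w (+5), pos 1: e→k (+6), pos 2: a→l (+11), pos 3: l→q (+5), pos 4: i→o (+6), pos 5: t→e (+11) — repeating every 3. It's a Vigenère-style cipher with numeric key [5,6,11]: position i shifts by key[i mod 3].
On turbine: t+5=y, u+6=a, r+11=c, b+5=g, i+6=o, n+11=y, e+5=j.

yacgoyj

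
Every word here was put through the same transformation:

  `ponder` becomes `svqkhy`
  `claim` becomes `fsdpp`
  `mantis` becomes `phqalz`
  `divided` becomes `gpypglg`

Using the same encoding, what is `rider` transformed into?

upglu

Shifts by position in ponder: pos 0: p→s (+3), pos 1: o→v (+7), pos 2: n→q (+3), pos 3: d→k (+7) — repeating every 2. It's a Vigenère-style cipher with numeric key [3,7]: position i shifts by key[i mod 2].
For rider: r+3=u, i+7=p, d+3=g, e+7=l, r+3=u.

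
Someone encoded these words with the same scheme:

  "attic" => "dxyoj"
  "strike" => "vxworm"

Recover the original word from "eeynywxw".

In attic: a→d is +3, t→x is +4, t→y is +5, i→o is +6 — the shift increases by 1 each position. The shift increases by 1 at each position, starting from +3: 3, 4, 5, ….
Reversing it on eeynywxw: e−3=b, e−4=a, y−5=t, n−6=h, y−7=r, w−8=o, x−9=o, w−10=m.

bathroom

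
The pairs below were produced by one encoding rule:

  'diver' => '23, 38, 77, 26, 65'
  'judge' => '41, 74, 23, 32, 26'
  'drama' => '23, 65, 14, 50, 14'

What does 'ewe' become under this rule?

With a=1..z=26, the number is 3·pos + 11.
Applying it to ewe: e=5→26, w=23→80, e=5→26.

26, 80, 26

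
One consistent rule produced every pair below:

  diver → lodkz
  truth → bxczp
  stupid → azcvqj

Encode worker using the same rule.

euzqmx

Shifts by position in diver: pos 0: d→l (+8), pos 1: i→o (+6), pos 2: v→d (+8), pos 3: e→k (+6) — repeating every 2. The shifts repeat in a cycle of length 2: positions 0,1,… shift by +8, +6, then the pattern repeats.
Applying it to worker: w+8=e, o+6=u, r+8=z, k+6=q, e+8=m, r+6=x.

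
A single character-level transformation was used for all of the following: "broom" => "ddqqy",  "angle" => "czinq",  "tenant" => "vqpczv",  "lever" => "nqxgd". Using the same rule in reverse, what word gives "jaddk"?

Shifts by position in broom: pos 0: b→d (+2), pos 1: r→d (+12), pos 2: o→q (+2), pos 3: o→q (+2), pos 4: m→y (+12) — repeating every 3. The shifts repeat in a cycle of length 3: positions 0,1,… shift by +2, +12, +2, then the pattern repeats.
Reversing it on jaddk: j−2=h, a−12=o, d−2=b, d−2=b, k−12=y.

hobby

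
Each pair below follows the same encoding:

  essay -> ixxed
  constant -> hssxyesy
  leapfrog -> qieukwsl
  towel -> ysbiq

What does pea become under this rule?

uie

The rule splits by letter class: vowels +4, consonants +5.
On pea: p(cons)+5=u, e(vowel)+4=i, a(vowel)+4=e.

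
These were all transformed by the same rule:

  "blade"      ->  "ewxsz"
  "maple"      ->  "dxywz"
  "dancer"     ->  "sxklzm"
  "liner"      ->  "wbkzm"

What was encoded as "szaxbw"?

detail

b(1)→e(4) and l(11)→w(22) fit y≡7x+23 (mod 26); the inverse of 7 mod 26 is 15. This is an affine cipher: with a=0,…,z=25, each position x becomes (7x+23) mod 26.
Reversing it on szaxbw: s(18)→15·(18−23)≡3=d; z(25)→15·(25−23)≡4=e; a(0)→15·(0−23)≡19=t; x(23)→15·(23−23)≡0=a; b(1)→15·(1−23)≡8=i; w(22)→15·(22−23)≡11=l (all mod 26).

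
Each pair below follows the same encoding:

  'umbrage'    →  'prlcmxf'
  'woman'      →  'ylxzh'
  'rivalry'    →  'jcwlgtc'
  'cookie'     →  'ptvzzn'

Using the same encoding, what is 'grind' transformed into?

oytcr

The word is reversed, then every letter is shifted forward by 11.
Applying it to grind: reverse → dnirg; then shift: d+11=o, n+11=y, i+11=t, r+11=c, g+11=r.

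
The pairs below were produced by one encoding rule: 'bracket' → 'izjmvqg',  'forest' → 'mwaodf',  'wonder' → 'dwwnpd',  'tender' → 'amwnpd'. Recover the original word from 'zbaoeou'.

stretch

In bracket: b→i is +7, r→z is +8, a→j is +9, c→m is +10 — the shift increases by 1 each position. Letter i (0-indexed) is shifted by i+7, so successive shifts are 7, 8, 9, ….
Undoing it on zbaoeou: z−7=s, b−8=t, a−9=r, o−10=e, e−11=t, o−12=c, u−13=h.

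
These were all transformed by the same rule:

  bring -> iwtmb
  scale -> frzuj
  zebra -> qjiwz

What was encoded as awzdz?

drama

b(1)→i(8) and r(17)→w(22) fit y≡9x+25 (mod 26); the inverse of 9 mod 26 is 3. This is an affine cipher: with a=0,…,z=25, each position x becomes (9x+25) mod 26.
Reversing it on awzdz: a(0)→3·(0−25)≡3=d; w(22)→3·(22−25)≡17=r; z(25)→3·(25−25)≡0=a; d(3)→3·(3−25)≡12=m; z(25)→3·(25−25)≡0=a (all mod 26).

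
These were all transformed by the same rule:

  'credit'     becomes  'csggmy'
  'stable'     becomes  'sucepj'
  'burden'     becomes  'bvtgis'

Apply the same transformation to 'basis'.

bbulw

In credit: c→c is +0, r→s is +1, e→g is +2, d→g is +3 — the shift increases by 1 each position. Each letter shifts forward by its position index (0, 1, 2, …) — the shift grows by one for each successive letter.
For basis: b+0=b, a+1=b, s+2=u, i+3=l, s+4=w.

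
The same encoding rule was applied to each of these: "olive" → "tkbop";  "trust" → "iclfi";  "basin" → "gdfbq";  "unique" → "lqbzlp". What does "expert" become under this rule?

o(14)→t(19) and l(11)→k(10) fit y≡3x+3 (mod 26); the inverse of 3 mod 26 is 9. Each letter's alphabet position (a=0..z=25) is mapped through 3·x+3 mod 26 — an affine cipher.
Applying it to expert: e(4)→3·4+3≡15=p; x(23)→3·23+3≡20=u; p(15)→3·15+3≡22=w; e(4)→3·4+3≡15=p; r(17)→3·17+3≡2=c; t(19)→3·19+3≡8=i (all mod 26).

puwpci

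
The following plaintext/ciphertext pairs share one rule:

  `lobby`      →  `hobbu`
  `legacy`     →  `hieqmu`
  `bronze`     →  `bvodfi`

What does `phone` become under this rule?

l(11)→h(7) and o(14)→o(14) fit y≡11x+16 (mod 26); the inverse of 11 mod 26 is 19. Each letter's alphabet position (a=0..z=25) is mapped through 11·x+16 mod 26 — an affine cipher.
Applying it to phone: p(15)→11·15+16≡25=z; h(7)→11·7+16≡15=p; o(14)→11·14+16≡14=o; n(13)→11·13+16≡3=d; e(4)→11·4+16≡8=i (all mod 26).

zpodi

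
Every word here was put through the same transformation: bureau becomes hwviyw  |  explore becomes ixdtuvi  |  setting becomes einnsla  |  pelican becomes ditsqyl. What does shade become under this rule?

b(1)→h(7) and u(20)→w(22) fit y≡9x+24 (mod 26); the inverse of 9 mod 26 is 3. Treating letters as 0–25, the rule is x ↦ 9x + 24 (mod 26).
For shade: s(18)→9·18+24≡4=e; h(7)→9·7+24≡9=j; a(0)→9·0+24≡24=y; d(3)→9·3+24≡25=z; e(4)→9·4+24≡8=i (all mod 26).

ejyzi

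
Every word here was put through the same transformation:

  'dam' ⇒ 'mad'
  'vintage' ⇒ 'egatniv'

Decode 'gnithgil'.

lighting

The output letters match the input read backwards: dam reversed is mad. The word is simply reversed.
Undoing it on gnithgil: then reverse → lighting.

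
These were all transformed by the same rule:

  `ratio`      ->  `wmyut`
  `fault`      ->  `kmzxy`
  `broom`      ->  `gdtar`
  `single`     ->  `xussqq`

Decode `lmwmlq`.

garage

Shifts by position in ratio: pos 0: r→w (+5), pos 1: a→m (+12), pos 2: t→y (+5), pos 3: i→u (+12) — repeating every 2. The shifts repeat in a cycle of length 2: positions 0,1,… shift by +5, +12, then the pattern repeats.
Decoding lmwmlq: l−5=g, m−12=a, w−5=r, m−12=a, l−5=g, q−12=e.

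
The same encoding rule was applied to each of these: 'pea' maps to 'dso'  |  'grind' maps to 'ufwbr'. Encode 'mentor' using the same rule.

Compare letters: p→d is +14, e→s is +14, a→o is +14 — a constant shift. This is a Caesar cipher with shift 14.
For mentor: m+14=a, e+14=s, n+14=b, t+14=h, o+14=c, r+14=f.

asbhcf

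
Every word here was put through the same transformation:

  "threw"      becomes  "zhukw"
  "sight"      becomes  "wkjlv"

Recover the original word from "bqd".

any

The output letters match the input read backwards, each shifted +3: threw reversed is werht. The word is reversed, then every letter is shifted forward by 3.
Decoding bqd: shift back: b−3=y, q−3=n, d−3=a → yna; then reverse → any.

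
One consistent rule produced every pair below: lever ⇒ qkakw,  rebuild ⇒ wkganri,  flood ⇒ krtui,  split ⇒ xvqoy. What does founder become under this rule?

It's a Vigenère-style cipher with numeric key [5,6]: position i shifts by key[i mod 2].
Applying it to founder: f+5=k, o+6=u, u+5=z, n+6=t, d+5=i, e+6=k, r+5=w.

kuztikw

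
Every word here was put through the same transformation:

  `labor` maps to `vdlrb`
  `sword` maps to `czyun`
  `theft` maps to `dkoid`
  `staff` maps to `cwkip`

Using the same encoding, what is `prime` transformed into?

zuspo

Shifts by position in labor: pos 0: l→v (+10), pos 1: a→d (+3), pos 2: b→l (+10), pos 3: o→r (+3) — repeating every 2. The shifts repeat in a cycle of length 2: positions 0,1,… shift by +10, +3, then the pattern repeats.
For prime: p+10=z, r+3=u, i+10=s, m+3=p, e+10=o.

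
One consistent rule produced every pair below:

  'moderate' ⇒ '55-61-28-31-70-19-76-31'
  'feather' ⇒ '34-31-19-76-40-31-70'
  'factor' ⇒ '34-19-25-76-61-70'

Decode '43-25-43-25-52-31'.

The formula is n = 3×(alphabet index, a=1) + 16.
Undoing it on 43-25-43-25-52-31: 43→(43−16)÷3=9=i, 25→(25−16)÷3=3=c, 43→(43−16)÷3=9=i, 25→(25−16)÷3=3=c, 52→(52−16)÷3=12=l, 31→(31−16)÷3=5=e.

icicle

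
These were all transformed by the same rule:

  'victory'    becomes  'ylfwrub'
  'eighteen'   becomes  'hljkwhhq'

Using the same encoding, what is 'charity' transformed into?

fkdulwb

Compare letters: v→y is +3, i→l is +3, c→f is +3 — a constant shift. Each letter is shifted forward by 3 in the alphabet (a Caesar shift of +3).
On charity: c+3=f, h+3=k, a+3=d, r+3=u, i+3=l, t+3=w, y+3=b.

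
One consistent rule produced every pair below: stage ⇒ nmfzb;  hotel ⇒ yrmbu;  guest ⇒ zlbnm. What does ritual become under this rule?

oxmlfu

s(18)→n(13) and t(19)→m(12) fit y≡25x+5 (mod 26); the inverse of 25 mod 26 is 25. Treating letters as 0–25, the rule is x ↦ 25x + 5 (mod 26).
On ritual: r(17)→25·17+5≡14=o; i(8)→25·8+5≡23=x; t(19)→25·19+5≡12=m; u(20)→25·20+5≡11=l; a(0)→25·0+5≡5=f; l(11)→25·11+5≡20=u (all mod 26).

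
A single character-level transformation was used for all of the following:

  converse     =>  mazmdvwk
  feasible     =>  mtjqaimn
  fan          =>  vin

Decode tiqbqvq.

initial

The output letters match the input read backwards, each shifted +8: converse reversed is esrevnoc. The word is reversed, then every letter is shifted forward by 8.
Decoding tiqbqvq: shift back: t−8=l, i−8=a, q−8=i, b−8=t, q−8=i, v−8=n, q−8=i → laitini; then reverse → initial.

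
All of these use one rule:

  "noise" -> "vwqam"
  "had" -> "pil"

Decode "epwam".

It's a constant shift of +8 (ROT8).
Reversing it on epwam: e−8=w, p−8=h, w−8=o, a−8=s, m−8=e.

whose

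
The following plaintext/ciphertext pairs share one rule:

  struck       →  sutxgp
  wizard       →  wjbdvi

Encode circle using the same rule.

The shift increases by 1 at each position, starting from +0: 0, 1, 2, ….
Applying it to circle: c+0=c, i+1=j, r+2=t, c+3=f, l+4=p, e+5=j.

cjtfpj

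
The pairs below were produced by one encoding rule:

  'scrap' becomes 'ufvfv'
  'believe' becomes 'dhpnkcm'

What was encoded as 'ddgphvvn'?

In scrap: s→u is +2, c→f is +3, r→v is +4, a→f is +5 — the shift increases by 1 each position. Letter i (0-indexed) is shifted by i+2, so successive shifts are 2, 3, 4, ….
Decoding ddgphvvn: d−2=b, d−3=a, g−4=c, p−5=k, h−6=b, v−7=o, v−8=n, n−9=e.

backbone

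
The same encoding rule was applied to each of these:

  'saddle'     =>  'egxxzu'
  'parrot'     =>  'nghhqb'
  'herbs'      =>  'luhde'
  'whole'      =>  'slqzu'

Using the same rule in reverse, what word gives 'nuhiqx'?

s(18)→e(4) and a(0)→g(6) fit y≡23x+6 (mod 26); the inverse of 23 mod 26 is 17. Treating letters as 0–25, the rule is x ↦ 23x + 6 (mod 26).
Undoing it on nuhiqx: n(13)→17·(13−6)≡15=p; u(20)→17·(20−6)≡4=e; h(7)→17·(7−6)≡17=r; i(8)→17·(8−6)≡8=i; q(16)→17·(16−6)≡14=o; x(23)→17·(23−6)≡3=d (all mod 26).

period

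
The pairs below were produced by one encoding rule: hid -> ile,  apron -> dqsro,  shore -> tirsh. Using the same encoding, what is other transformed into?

The shift depends on letter class: consonant h→i is +1, but vowel i→l is +3. The rule splits by letter class: vowels +3, consonants +1.
Applying it to other: o(vowel)+3=r, t(cons)+1=u, h(cons)+1=i, e(vowel)+3=h, r(cons)+1=s.

ruihs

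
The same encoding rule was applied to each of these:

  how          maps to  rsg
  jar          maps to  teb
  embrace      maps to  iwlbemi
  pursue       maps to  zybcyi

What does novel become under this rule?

The shift depends on letter class: consonant h→r is +10, but vowel o→s is +4. Vowels shift forward by 4 and consonants shift forward by 10.
Applying it to novel: n(cons)+10=x, o(vowel)+4=s, v(cons)+10=f, e(vowel)+4=i, l(cons)+10=v.

xsfiv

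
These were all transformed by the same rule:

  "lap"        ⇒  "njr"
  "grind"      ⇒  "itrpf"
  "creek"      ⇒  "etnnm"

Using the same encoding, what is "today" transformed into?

vxfja

The shift depends on letter class: consonant l→n is +2, but vowel a→j is +9. The rule splits by letter class: vowels +9, consonants +2.
Applying it to today: t(cons)+2=v, o(vowel)+9=x, d(cons)+2=f, a(vowel)+9=j, y(cons)+2=a.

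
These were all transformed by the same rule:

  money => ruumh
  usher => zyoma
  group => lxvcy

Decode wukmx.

In money: m→r is +5, o→u is +6, n→u is +7, e→m is +8 — the shift increases by 1 each position. Each letter shifts forward by (position + 5), i.e. 5, 6, 7, … — the shift grows by one for each successive letter.
Undoing it on wukmx: w−5=r, u−6=o, k−7=d, m−8=e, x−9=o.

rodeo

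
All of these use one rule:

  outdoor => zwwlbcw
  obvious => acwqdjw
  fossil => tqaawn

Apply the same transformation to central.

Two steps: reverse the string, then apply a Caesar shift of +8.
Applying it to central: reverse → lartnec; then shift: l+8=t, a+8=i, r+8=z, t+8=b, n+8=v, e+8=m, c+8=k.

tizbvmk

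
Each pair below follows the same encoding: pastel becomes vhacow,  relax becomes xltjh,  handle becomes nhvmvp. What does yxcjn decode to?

Letter i (0-indexed) is shifted by i+6, so successive shifts are 6, 7, 8, ….
Reversing it on yxcjn: y−6=s, x−7=q, c−8=u, j−9=a, n−10=d.

squad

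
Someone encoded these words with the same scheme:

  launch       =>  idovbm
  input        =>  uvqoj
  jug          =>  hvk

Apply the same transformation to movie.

fjwpn

The output letters match the input read backwards, each shifted +1: launch reversed is hcnual. Two steps: reverse the string, then apply a Caesar shift of +1.
For movie: reverse → eivom; then shift: e+1=f, i+1=j, v+1=w, o+1=p, m+1=n.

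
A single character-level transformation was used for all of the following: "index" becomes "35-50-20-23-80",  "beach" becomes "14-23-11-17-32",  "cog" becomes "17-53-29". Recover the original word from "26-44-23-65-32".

i(#9)→35 and n(#14)→50: differences scale by 3, so n = 3·pos + 8. The formula is n = 3×(alphabet index, a=1) + 8.
Undoing it on 26-44-23-65-32: 26→(26−8)÷3=6=f, 44→(44−8)÷3=12=l, 23→(23−8)÷3=5=e, 65→(65−8)÷3=19=s, 32→(32−8)÷3=8=h.

flesh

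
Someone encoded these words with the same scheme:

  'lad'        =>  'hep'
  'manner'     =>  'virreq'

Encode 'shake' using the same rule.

The output letters match the input read backwards, each shifted +4: lad reversed is dal. The word is reversed, then every letter is shifted forward by 4.
On shake: reverse → ekahs; then shift: e+4=i, k+4=o, a+4=e, h+4=l, s+4=w.

ioelw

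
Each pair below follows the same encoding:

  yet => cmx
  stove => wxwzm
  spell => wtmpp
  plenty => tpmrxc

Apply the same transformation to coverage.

The rule splits by letter class: vowels +8, consonants +4.
Applying it to coverage: c(cons)+4=g, o(vowel)+8=w, v(cons)+4=z, e(vowel)+8=m, r(cons)+4=v, a(vowel)+8=i, g(cons)+4=k, e(vowel)+8=m.

gwzmvikm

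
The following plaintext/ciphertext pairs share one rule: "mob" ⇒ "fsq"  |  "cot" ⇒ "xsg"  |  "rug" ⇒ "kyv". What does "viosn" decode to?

joker

The output letters match the input read backwards, each shifted +4: mob reversed is bom. The word is reversed, then every letter is shifted forward by 4.
Undoing it on viosn: shift back: v−4=r, i−4=e, o−4=k, s−4=o, n−4=j → rekoj; then reverse → joker.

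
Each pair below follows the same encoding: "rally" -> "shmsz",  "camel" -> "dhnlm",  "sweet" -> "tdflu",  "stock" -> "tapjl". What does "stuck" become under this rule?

tavjl

Shifts by position in rally: pos 0: r→s (+1), pos 1: a→h (+7), pos 2: l→m (+1), pos 3: l→s (+7) — repeating every 2. It's a Vigenère-style cipher with numeric key [1,7]: position i shifts by key[i mod 2].
On stuck: s+1=t, t+7=a, u+1=v, c+7=j, k+1=l.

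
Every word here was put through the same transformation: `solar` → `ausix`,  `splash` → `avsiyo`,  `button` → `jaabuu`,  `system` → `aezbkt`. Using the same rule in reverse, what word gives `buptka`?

toilet

A repeating key of period 3 is used — shifts +8, +6, +7 over and over.
Reversing it on buptka: b−8=t, u−6=o, p−7=i, t−8=l, k−6=e, a−7=t.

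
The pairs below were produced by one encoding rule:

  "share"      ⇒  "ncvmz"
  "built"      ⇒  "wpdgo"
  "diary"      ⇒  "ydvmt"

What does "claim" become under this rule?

xgvdh

This is a Caesar cipher with shift 21.
Applying it to claim: c+21=x, l+21=g, a+21=v, i+21=d, m+21=h.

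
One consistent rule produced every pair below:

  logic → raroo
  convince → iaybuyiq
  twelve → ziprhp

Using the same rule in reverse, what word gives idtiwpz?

cricket

Shifts by position in logic: pos 0: l→r (+6), pos 1: o→a (+12), pos 2: g→r (+11), pos 3: i→o (+6), pos 4: c→o (+12) — repeating every 3. A repeating key of period 3 is used — shifts +6, +12, +11 over and over.
Decoding idtiwpz: i−6=c, d−12=r, t−11=i, i−6=c, w−12=k, p−11=e, z−6=t.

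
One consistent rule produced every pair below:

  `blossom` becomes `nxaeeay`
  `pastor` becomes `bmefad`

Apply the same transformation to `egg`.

qss

Compare letters: b→n is +12, l→x is +12, o→a is +12 — a constant shift. This is a Caesar cipher with shift 12.
On egg: e+12=q, g+12=s, g+12=s.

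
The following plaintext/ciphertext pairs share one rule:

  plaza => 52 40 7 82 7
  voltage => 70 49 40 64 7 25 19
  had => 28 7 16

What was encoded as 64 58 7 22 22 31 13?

traffic

p(#16)→52 and l(#12)→40: differences scale by 3, so n = 3·pos + 4. Each letter becomes 3×(its alphabet position, a=1..z=26) + 4.
Decoding 64 58 7 22 22 31 13: 64→(64−4)÷3=20=t, 58→(58−4)÷3=18=r, 7→(7−4)÷3=1=a, 22→(22−4)÷3=6=f, 22→(22−4)÷3=6=f, 31→(31−4)÷3=9=i, 13→(13−4)÷3=3=c.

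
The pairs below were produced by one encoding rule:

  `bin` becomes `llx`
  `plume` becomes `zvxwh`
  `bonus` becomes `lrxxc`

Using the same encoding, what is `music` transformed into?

The shift depends on letter class: consonant b→l is +10, but vowel i→l is +3. The rule splits by letter class: vowels +3, consonants +10.
Applying it to music: m(cons)+10=w, u(vowel)+3=x, s(cons)+10=c, i(vowel)+3=l, c(cons)+10=m.

wxclm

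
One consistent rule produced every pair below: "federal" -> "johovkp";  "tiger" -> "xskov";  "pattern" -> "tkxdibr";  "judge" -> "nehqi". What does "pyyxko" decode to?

lounge

The shifts repeat in a cycle of length 2: positions 0,1,… shift by +4, +10, then the pattern repeats.
Decoding pyyxko: p−4=l, y−10=o, y−4=u, x−10=n, k−4=g, o−10=e.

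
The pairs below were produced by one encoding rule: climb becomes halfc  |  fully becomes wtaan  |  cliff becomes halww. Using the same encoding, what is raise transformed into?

exljr

c(2)→h(7) and l(11)→a(0) fit y≡5x+23 (mod 26); the inverse of 5 mod 26 is 21. This is an affine cipher: with a=0,…,z=25, each position x becomes (5x+23) mod 26.
Applying it to raise: r(17)→5·17+23≡4=e; a(0)→5·0+23≡23=x; i(8)→5·8+23≡11=l; s(18)→5·18+23≡9=j; e(4)→5·4+23≡17=r (all mod 26).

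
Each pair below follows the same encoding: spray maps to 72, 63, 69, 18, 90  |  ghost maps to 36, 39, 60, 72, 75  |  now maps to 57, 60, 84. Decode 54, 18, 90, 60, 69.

The formula is n = 3×(alphabet index, a=1) + 15.
Undoing it on 54, 18, 90, 60, 69: 54→(54−15)÷3=13=m, 18→(18−15)÷3=1=a, 90→(90−15)÷3=25=y, 60→(60−15)÷3=15=o, 69→(69−15)÷3=18=r.

mayor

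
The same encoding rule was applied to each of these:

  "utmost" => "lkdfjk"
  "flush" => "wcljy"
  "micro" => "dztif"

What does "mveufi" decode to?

vendor

Compare letters: u→l is +17, t→k is +17, m→d is +17 — a constant shift. It's a constant shift of +17 (ROT17).
Decoding mveufi: m−17=v, v−17=e, e−17=n, u−17=d, f−17=o, i−17=r.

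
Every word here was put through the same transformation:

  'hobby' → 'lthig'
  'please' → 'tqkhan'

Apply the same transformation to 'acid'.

ehok

In hobby: h→l is +4, o→t is +5, b→h is +6, b→i is +7 — the shift increases by 1 each position. Letter i (0-indexed) is shifted by i+4, so successive shifts are 4, 5, 6, ….
For acid: a+4=e, c+5=h, i+6=o, d+7=k.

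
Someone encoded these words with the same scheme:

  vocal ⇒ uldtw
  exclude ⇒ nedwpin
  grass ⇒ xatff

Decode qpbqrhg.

Treating letters as 0–25, the rule is x ↦ 5x + 19 (mod 26).
Undoing it on qpbqrhg: q(16)→21·(16−19)≡15=p; p(15)→21·(15−19)≡20=u; b(1)→21·(1−19)≡12=m; q(16)→21·(16−19)≡15=p; r(17)→21·(17−19)≡10=k; h(7)→21·(7−19)≡8=i; g(6)→21·(6−19)≡13=n (all mod 26).

pumpkin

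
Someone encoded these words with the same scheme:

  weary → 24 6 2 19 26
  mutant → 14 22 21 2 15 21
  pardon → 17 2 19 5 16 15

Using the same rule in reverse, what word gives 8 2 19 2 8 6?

w is letter #23 and maps to 24: an offset of 1. The number is (letter's place in the alphabet, a=1) + 1.
Undoing it on 8 2 19 2 8 6: 8→(8−1)÷1=7=g, 2→(2−1)÷1=1=a, 19→(19−1)÷1=18=r, 2→(2−1)÷1=1=a, 8→(8−1)÷1=7=g, 6→(6−1)÷1=5=e.

garage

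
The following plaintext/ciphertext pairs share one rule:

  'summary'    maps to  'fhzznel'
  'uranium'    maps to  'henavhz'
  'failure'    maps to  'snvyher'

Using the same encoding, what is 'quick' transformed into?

dhvpx

It's a constant shift of +13 (ROT13).
Applying it to quick: q+13=d, u+13=h, i+13=v, c+13=p, k+13=x.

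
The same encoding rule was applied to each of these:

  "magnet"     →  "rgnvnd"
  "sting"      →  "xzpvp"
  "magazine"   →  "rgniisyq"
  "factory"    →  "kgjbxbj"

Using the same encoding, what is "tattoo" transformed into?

In magnet: m→r is +5, a→g is +6, g→n is +7, n→v is +8 — the shift increases by 1 each position. Letter i (0-indexed) is shifted by i+5, so successive shifts are 5, 6, 7, ….
For tattoo: t+5=y, a+6=g, t+7=a, t+8=b, o+9=x, o+10=y.

ygabxy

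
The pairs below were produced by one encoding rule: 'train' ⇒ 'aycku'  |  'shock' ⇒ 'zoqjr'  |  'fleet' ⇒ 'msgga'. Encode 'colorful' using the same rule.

The shift depends on letter class: consonant t→a is +7, but vowel a→c is +2. Two shifts are in play — +2 for a/e/i/o/u, +7 for every other letter.
Applying it to colorful: c(cons)+7=j, o(vowel)+2=q, l(cons)+7=s, o(vowel)+2=q, r(cons)+7=y, f(cons)+7=m, u(vowel)+2=w, l(cons)+7=s.

jqsqymws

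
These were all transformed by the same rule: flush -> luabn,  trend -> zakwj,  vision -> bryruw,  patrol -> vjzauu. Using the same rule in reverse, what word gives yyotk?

Shifts by position in flush: pos 0: f→l (+6), pos 1: l→u (+9), pos 2: u→a (+6), pos 3: s→b (+9) — repeating every 2. A repeating key of period 2 is used — shifts +6, +9 over and over.
Decoding yyotk: y−6=s, y−9=p, o−6=i, t−9=k, k−6=e.

spike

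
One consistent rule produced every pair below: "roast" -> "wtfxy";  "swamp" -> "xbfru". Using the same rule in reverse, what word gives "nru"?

Compare letters: r→w is +5, o→t is +5, a→f is +5 — a constant shift. This is a Caesar cipher with shift 5.
Undoing it on nru: n−5=i, r−5=m, u−5=p.

imp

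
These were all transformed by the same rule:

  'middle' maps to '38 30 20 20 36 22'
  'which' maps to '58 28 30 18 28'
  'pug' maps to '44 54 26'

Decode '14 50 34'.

m(#13)→38 and i(#9)→30: differences scale by 2, so n = 2·pos + 12. With a=1..z=26, the number is 2·pos + 12.
Decoding 14 50 34: 14→(14−12)÷2=1=a, 50→(50−12)÷2=19=s, 34→(34−12)÷2=11=k.

ask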